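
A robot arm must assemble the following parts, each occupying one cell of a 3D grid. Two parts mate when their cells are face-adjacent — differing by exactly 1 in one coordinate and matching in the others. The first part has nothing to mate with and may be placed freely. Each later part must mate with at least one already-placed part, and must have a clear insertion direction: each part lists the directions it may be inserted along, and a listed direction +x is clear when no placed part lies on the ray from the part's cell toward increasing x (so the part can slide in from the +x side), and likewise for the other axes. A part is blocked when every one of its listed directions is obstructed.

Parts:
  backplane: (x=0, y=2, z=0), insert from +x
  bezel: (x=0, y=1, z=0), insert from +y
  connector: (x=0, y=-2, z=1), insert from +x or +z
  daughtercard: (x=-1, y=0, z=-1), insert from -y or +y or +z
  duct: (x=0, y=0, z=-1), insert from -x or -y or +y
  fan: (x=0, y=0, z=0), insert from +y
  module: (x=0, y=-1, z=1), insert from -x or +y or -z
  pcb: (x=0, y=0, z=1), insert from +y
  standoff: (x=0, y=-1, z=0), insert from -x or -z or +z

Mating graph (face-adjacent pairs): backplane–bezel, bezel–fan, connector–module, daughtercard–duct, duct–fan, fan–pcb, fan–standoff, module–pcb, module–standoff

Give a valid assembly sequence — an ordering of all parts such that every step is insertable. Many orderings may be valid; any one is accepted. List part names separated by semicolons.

module; connector; standoff; fan; duct; daughtercard; bezel; backplane; pcb

1. module@(0, -1, 1) [-x clear] — {module}
2. connector@(0, -2, 1) [+x clear] — {connector, module}
3. standoff@(0, -1, 0) [-x clear] — {connector, module, standoff}
4. fan@(0, 0, 0) [+y clear] — {connector, fan, module, standoff}
5. duct@(0, 0, -1) [-x clear] — {connector, duct, fan, module, standoff}
6. daughtercard@(-1, 0, -1) [-y clear] — {connector, daughtercard, duct, fan, module, standoff}
7. bezel@(0, 1, 0) [+y clear] — {bezel, connector, daughtercard, duct, fan, module, standoff}
8. backplane@(0, 2, 0) [+x clear] — {backplane, bezel, connector, daughtercard, duct, fan, module, standoff}
9. pcb@(0, 0, 1) [+y clear] — {backplane, bezel, connector, daughtercard, duct, fan, module, pcb, standoff}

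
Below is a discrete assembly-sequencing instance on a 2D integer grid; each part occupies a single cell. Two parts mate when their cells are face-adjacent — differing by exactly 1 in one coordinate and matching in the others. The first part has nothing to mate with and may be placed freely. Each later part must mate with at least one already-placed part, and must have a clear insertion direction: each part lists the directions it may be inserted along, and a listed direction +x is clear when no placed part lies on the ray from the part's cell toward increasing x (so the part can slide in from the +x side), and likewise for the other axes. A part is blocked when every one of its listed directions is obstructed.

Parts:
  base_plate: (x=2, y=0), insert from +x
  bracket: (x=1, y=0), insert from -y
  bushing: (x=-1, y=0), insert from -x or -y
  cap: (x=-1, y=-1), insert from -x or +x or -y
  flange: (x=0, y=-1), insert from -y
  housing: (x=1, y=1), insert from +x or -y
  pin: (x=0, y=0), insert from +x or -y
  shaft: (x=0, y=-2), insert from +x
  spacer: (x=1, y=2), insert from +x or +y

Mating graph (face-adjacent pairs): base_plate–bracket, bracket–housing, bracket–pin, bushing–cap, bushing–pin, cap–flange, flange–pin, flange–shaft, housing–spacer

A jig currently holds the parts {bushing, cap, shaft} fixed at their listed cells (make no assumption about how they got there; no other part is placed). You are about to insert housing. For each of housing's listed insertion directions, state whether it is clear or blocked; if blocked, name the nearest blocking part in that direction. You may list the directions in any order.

+x: ray from housing(1, 1) has no placed part ⇒ clear
-y: ray from housing(1, 1) has no placed part ⇒ clear

+x: clear; -y: clear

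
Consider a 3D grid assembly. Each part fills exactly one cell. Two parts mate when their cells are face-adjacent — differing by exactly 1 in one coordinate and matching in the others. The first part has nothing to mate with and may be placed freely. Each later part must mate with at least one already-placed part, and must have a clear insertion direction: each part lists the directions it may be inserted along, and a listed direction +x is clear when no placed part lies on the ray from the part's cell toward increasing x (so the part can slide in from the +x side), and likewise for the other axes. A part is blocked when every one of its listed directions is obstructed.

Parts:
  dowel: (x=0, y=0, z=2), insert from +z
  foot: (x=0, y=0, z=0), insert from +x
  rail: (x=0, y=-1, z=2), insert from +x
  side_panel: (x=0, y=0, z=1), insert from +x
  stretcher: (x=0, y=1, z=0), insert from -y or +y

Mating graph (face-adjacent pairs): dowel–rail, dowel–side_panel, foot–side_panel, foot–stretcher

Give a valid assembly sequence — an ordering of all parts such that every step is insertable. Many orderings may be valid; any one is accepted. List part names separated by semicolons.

rail; dowel; side_panel; foot; stretcher

1. rail@(0, -1, 2) [+x clear] — {rail}
2. dowel@(0, 0, 2) [+z clear] — {dowel, rail}
3. side_panel@(0, 0, 1) [+x clear] — {dowel, rail, side_panel}
4. foot@(0, 0, 0) [+x clear] — {dowel, foot, rail, side_panel}
5. stretcher@(0, 1, 0) [+y clear] — {dowel, foot, rail, side_panel, stretcher}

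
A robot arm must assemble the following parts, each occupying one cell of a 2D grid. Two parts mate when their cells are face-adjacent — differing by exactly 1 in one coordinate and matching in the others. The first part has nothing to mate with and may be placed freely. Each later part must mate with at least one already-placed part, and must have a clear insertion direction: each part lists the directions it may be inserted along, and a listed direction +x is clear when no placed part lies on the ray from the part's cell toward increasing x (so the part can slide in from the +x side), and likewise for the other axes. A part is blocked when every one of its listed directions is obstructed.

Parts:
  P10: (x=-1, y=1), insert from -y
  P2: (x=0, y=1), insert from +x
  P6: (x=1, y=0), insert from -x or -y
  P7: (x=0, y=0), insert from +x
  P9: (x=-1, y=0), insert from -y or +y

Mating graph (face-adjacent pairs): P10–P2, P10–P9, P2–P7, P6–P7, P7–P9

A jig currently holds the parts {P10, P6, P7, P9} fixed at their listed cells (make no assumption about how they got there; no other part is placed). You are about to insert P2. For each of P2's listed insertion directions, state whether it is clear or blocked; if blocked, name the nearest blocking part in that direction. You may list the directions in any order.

+x: clear

+x: ray from P2(0, 1) has no placed part ⇒ clear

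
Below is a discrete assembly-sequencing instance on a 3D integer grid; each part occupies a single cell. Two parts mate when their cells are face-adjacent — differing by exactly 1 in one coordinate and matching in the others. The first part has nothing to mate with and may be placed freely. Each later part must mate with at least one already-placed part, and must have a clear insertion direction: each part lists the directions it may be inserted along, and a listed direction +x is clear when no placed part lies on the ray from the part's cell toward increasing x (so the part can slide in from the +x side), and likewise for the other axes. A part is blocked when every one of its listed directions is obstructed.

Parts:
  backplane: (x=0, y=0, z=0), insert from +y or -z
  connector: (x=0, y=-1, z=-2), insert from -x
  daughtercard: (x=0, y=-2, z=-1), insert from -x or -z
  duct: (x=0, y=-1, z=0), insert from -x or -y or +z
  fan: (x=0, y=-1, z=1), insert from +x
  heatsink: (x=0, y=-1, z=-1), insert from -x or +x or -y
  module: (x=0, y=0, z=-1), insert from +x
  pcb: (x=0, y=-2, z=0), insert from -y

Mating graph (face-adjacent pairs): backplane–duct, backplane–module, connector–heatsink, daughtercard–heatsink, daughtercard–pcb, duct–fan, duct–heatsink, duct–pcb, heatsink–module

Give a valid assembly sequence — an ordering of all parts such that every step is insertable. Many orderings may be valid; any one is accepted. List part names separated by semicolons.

pcb; duct; daughtercard; heatsink; module; connector; backplane; fan

1. pcb@(0, -2, 0) [-y clear] — {pcb}
2. duct@(0, -1, 0) [-x clear] — {duct, pcb}
3. daughtercard@(0, -2, -1) [-x clear] — {daughtercard, duct, pcb}
4. heatsink@(0, -1, -1) [-x clear] — {daughtercard, duct, heatsink, pcb}
5. module@(0, 0, -1) [+x clear] — {daughtercard, duct, heatsink, module, pcb}
6. connector@(0, -1, -2) [-x clear] — {connector, daughtercard, duct, heatsink, module, pcb}
7. backplane@(0, 0, 0) [+y clear] — {backplane, connector, daughtercard, duct, heatsink, module, pcb}
8. fan@(0, -1, 1) [+x clear] — {backplane, connector, daughtercard, duct, fan, heatsink, module, pcb}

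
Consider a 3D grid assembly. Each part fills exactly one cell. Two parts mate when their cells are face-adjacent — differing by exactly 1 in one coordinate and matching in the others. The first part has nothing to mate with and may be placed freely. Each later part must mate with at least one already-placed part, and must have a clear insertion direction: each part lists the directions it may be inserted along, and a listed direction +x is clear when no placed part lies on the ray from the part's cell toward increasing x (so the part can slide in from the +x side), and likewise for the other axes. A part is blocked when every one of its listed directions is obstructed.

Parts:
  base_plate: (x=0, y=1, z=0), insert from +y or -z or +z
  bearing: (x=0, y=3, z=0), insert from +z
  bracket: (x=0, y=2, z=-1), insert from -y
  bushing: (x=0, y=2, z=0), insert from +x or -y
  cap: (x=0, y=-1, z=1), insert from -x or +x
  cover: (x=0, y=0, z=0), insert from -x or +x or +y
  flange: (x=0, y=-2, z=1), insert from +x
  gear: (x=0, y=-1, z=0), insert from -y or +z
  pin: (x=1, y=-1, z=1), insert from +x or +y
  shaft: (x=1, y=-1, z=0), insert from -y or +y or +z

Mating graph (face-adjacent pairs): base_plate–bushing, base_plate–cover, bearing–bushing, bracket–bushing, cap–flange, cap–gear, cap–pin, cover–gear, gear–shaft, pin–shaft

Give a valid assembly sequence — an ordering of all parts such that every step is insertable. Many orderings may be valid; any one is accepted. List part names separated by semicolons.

1. cover@(0, 0, 0) [-x clear] — {cover}
2. gear@(0, -1, 0) [-y clear] — {cover, gear}
3. cap@(0, -1, 1) [-x clear] — {cap, cover, gear}
4. pin@(1, -1, 1) [+x clear] — {cap, cover, gear, pin}
5. flange@(0, -2, 1) [+x clear] — {cap, cover, flange, gear, pin}
6. base_plate@(0, 1, 0) [+y clear] — {base_plate, cap, cover, flange, gear, pin}
7. bushing@(0, 2, 0) [+x clear] — {base_plate, bushing, cap, cover, flange, gear, pin}
8. bracket@(0, 2, -1) [-y clear] — {base_plate, bracket, bushing, cap, cover, flange, gear, pin}
9. shaft@(1, -1, 0) [-y clear] — {base_plate, bracket, bushing, cap, cover, flange, gear, pin, shaft}
10. bearing@(0, 3, 0) [+z clear] — {base_plate, bearing, bracket, bushing, cap, cover, flange, gear, pin, shaft}

cover; gear; cap; pin; flange; base_plate; bushing; bracket; shaft; bearing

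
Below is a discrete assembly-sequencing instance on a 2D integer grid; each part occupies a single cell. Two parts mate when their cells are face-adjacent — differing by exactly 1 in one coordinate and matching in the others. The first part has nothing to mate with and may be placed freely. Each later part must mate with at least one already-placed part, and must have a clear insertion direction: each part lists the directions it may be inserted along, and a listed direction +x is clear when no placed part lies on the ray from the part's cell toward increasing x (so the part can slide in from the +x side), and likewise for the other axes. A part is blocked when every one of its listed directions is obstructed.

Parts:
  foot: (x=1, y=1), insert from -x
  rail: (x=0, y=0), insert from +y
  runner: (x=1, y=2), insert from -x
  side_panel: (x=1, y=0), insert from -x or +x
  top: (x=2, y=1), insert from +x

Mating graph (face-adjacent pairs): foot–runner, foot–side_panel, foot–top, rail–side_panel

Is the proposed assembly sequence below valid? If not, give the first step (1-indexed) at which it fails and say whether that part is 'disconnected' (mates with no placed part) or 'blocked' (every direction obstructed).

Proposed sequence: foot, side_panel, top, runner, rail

Valid

1. foot@(1, 1) [-x clear] — {foot}
2. side_panel@(1, 0) [-x clear] — {foot, side_panel}
3. top@(2, 1) [+x clear] — {foot, side_panel, top}
4. runner@(1, 2) [-x clear] — {foot, runner, side_panel, top}
5. rail@(0, 0) [+y clear] — {foot, rail, runner, side_panel, top}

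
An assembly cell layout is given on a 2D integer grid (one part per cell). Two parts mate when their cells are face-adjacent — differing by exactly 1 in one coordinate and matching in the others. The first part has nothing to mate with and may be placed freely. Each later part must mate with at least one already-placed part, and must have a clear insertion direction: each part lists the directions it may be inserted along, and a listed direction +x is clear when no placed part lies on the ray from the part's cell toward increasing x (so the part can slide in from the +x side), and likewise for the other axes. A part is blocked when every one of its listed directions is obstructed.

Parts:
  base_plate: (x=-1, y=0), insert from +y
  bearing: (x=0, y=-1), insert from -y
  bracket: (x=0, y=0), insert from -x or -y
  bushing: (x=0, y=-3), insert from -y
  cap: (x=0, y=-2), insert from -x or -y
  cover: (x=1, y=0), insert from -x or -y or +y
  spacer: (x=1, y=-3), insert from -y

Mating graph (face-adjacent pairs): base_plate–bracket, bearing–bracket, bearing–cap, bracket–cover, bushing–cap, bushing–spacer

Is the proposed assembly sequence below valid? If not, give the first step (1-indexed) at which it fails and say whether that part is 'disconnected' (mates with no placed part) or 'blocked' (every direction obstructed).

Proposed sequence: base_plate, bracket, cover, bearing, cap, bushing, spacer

Valid

1. base_plate@(-1, 0) [+y clear] — {base_plate}
2. bracket@(0, 0) [-y clear] — {base_plate, bracket}
3. cover@(1, 0) [-y clear] — {base_plate, bracket, cover}
4. bearing@(0, -1) [-y clear] — {base_plate, bearing, bracket, cover}
5. cap@(0, -2) [-x clear] — {base_plate, bearing, bracket, cap, cover}
6. bushing@(0, -3) [-y clear] — {base_plate, bearing, bracket, bushing, cap, cover}
7. spacer@(1, -3) [-y clear] — {base_plate, bearing, bracket, bushing, cap, cover, spacer}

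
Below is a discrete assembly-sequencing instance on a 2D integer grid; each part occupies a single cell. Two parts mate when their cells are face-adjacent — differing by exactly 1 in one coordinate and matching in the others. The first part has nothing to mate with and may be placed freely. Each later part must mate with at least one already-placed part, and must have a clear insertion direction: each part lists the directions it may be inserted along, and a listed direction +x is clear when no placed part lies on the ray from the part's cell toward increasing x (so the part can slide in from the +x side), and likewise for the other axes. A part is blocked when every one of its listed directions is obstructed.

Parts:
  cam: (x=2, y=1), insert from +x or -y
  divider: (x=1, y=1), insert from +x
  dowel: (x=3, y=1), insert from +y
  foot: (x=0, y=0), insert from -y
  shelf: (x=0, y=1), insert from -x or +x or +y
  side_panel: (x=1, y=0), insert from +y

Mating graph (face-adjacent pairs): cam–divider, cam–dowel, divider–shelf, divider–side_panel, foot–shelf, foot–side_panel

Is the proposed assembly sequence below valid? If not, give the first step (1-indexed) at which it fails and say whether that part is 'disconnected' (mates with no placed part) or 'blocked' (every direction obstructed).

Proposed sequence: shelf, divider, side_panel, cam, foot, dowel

Invalid at step 3 (blocked)

1. shelf@(0, 1) [-x clear] — {shelf}
2. divider@(1, 1) [+x clear] — {divider, shelf}
3. side_panel@(1, 0) — +y all obstructed ⇒ blocked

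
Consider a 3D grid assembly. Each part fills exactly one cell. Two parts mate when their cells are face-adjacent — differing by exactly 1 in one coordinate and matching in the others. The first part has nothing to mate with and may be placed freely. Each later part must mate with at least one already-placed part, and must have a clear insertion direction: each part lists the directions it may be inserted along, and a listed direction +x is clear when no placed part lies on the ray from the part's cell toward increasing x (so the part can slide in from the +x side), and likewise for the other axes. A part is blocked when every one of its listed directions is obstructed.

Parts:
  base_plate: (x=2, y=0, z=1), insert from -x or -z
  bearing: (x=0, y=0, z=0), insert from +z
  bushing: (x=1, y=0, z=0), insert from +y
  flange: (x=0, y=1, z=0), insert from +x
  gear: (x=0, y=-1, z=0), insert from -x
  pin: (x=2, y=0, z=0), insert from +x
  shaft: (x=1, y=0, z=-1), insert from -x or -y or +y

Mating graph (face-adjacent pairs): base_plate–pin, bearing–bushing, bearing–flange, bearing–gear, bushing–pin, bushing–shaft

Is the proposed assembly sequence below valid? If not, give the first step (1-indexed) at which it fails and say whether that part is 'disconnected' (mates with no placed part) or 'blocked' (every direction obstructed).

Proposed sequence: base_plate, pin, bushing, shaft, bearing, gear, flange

1. base_plate@(2, 0, 1) [-x clear] — {base_plate}
2. pin@(2, 0, 0) [+x clear] — {base_plate, pin}
3. bushing@(1, 0, 0) [+y clear] — {base_plate, bushing, pin}
4. shaft@(1, 0, -1) [-x clear] — {base_plate, bushing, pin, shaft}
5. bearing@(0, 0, 0) [+z clear] — {base_plate, bearing, bushing, pin, shaft}
6. gear@(0, -1, 0) [-x clear] — {base_plate, bearing, bushing, gear, pin, shaft}
7. flange@(0, 1, 0) [+x clear] — {base_plate, bearing, bushing, flange, gear, pin, shaft}

Valid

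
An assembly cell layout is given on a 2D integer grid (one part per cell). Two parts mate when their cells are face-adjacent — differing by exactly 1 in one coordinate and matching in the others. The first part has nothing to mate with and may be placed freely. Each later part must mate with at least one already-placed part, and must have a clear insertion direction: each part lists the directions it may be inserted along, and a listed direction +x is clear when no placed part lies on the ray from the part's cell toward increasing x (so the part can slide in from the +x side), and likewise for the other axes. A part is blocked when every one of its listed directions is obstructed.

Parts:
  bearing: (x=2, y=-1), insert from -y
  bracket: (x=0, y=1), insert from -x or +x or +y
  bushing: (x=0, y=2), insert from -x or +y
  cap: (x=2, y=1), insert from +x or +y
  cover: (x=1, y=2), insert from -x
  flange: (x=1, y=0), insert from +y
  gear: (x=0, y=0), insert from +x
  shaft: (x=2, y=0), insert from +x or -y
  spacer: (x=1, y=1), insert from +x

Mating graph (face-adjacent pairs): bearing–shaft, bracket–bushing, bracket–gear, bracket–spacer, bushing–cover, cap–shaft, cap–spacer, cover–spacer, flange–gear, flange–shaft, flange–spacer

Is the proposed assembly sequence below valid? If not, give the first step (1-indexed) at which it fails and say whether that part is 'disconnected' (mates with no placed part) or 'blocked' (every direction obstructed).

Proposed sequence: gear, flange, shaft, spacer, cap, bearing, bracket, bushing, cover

Invalid at step 9 (blocked)

1. gear@(0, 0) [+x clear] — {gear}
2. flange@(1, 0) [+y clear] — {flange, gear}
3. shaft@(2, 0) [+x clear] — {flange, gear, shaft}
4. spacer@(1, 1) [+x clear] — {flange, gear, shaft, spacer}
5. cap@(2, 1) [+x clear] — {cap, flange, gear, shaft, spacer}
6. bearing@(2, -1) [-y clear] — {bearing, cap, flange, gear, shaft, spacer}
7. bracket@(0, 1) [-x clear] — {bearing, bracket, cap, flange, gear, shaft, spacer}
8. bushing@(0, 2) [-x clear] — {bearing, bracket, bushing, cap, flange, gear, shaft, spacer}
9. cover@(1, 2) — -x all obstructed ⇒ blocked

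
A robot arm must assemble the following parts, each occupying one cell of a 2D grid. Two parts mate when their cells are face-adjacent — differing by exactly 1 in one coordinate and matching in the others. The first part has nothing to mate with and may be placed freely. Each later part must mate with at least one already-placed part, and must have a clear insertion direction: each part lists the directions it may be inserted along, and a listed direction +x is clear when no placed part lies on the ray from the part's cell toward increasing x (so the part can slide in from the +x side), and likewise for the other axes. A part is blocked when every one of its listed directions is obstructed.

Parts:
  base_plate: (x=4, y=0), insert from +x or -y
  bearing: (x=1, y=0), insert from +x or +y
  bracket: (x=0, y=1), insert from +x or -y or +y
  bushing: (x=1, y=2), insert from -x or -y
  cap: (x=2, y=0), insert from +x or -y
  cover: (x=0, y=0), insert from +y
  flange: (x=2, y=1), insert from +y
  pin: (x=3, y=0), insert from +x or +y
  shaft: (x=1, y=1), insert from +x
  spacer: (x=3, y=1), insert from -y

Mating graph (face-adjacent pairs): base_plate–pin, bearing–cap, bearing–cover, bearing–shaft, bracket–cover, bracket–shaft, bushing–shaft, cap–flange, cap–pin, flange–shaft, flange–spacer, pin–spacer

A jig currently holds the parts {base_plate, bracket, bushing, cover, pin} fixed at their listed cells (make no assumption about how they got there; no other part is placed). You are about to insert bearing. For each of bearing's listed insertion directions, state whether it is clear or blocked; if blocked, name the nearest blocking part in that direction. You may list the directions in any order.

+x: blocked by pin; +y: blocked by bushing

+x: nearest on ray is pin@(3, 0) ⇒ blocked
+y: nearest on ray is bushing@(1, 2) ⇒ blocked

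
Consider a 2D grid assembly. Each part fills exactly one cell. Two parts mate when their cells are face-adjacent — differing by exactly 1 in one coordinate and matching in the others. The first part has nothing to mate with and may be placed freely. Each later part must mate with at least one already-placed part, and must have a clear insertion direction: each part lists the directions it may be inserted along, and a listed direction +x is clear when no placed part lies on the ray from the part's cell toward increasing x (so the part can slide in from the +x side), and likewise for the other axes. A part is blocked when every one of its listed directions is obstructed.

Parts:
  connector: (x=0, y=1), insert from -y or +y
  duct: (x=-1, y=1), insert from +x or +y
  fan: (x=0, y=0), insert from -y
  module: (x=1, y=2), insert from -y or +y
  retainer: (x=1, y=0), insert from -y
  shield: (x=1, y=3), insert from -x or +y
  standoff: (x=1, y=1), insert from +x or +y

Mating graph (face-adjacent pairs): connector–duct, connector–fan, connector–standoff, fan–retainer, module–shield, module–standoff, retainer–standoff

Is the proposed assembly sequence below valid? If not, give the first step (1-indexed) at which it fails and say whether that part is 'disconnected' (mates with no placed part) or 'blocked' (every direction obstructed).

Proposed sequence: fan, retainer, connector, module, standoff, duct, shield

1. fan@(0, 0) [-y clear] — {fan}
2. retainer@(1, 0) [-y clear] — {fan, retainer}
3. connector@(0, 1) [+y clear] — {connector, fan, retainer}
4. module@(1, 2) — no placed neighbour ⇒ disconnected

Invalid at step 4 (disconnected)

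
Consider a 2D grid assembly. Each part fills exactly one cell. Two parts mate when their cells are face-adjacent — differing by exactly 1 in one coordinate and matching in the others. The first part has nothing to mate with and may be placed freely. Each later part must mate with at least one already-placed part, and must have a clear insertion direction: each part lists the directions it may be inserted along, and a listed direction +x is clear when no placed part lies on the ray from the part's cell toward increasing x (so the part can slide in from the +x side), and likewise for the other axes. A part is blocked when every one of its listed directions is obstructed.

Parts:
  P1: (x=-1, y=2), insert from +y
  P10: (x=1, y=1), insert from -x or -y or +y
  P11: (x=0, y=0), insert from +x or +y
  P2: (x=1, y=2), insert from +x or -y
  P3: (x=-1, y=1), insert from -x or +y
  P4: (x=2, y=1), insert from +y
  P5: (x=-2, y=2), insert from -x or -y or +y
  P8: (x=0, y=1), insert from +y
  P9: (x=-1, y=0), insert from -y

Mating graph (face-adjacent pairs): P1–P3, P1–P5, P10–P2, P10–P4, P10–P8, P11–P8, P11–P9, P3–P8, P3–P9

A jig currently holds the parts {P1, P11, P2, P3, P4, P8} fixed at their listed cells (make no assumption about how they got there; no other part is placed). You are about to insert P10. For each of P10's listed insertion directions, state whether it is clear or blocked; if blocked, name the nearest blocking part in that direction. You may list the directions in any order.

-x: nearest on ray is P8@(0, 1) ⇒ blocked
-y: ray from P10(1, 1) has no placed part ⇒ clear
+y: nearest on ray is P2@(1, 2) ⇒ blocked

+y: blocked by P2; -x: blocked by P8; -y: clear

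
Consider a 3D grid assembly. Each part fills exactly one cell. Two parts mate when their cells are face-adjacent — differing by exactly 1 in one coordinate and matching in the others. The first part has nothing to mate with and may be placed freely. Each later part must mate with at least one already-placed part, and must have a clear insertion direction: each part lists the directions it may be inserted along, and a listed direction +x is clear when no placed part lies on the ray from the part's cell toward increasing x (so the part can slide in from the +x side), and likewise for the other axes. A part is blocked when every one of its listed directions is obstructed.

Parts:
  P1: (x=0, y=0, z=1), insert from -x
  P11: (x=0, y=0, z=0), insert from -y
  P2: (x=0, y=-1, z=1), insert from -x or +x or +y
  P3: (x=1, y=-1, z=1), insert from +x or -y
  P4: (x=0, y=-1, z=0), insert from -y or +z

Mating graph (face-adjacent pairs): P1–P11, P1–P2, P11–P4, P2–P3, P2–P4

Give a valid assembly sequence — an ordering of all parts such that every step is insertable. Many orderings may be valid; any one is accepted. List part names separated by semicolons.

1. P1@(0, 0, 1) [-x clear] — {P1}
2. P11@(0, 0, 0) [-y clear] — {P1, P11}
3. P4@(0, -1, 0) [-y clear] — {P1, P11, P4}
4. P2@(0, -1, 1) [-x clear] — {P1, P11, P2, P4}
5. P3@(1, -1, 1) [+x clear] — {P1, P11, P2, P3, P4}

P1; P11; P4; P2; P3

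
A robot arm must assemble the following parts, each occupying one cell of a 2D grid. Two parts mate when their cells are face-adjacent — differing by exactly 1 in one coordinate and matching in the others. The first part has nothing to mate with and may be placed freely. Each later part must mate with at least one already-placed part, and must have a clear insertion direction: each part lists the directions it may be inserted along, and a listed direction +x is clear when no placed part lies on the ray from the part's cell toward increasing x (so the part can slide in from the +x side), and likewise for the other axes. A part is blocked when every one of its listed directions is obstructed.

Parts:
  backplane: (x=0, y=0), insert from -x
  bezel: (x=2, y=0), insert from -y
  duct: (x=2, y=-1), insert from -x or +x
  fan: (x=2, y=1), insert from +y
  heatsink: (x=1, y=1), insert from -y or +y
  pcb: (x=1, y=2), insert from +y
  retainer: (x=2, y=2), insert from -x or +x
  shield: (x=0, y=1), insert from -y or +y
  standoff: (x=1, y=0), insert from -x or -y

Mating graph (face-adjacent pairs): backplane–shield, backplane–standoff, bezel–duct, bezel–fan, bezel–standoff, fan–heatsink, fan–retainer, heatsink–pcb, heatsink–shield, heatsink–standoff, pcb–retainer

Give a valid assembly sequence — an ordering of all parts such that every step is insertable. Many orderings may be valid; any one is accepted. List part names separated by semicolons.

shield; heatsink; pcb; fan; retainer; standoff; bezel; duct; backplane

1. shield@(0, 1) [-y clear] — {shield}
2. heatsink@(1, 1) [-y clear] — {heatsink, shield}
3. pcb@(1, 2) [+y clear] — {heatsink, pcb, shield}
4. fan@(2, 1) [+y clear] — {fan, heatsink, pcb, shield}
5. retainer@(2, 2) [+x clear] — {fan, heatsink, pcb, retainer, shield}
6. standoff@(1, 0) [-x clear] — {fan, heatsink, pcb, retainer, shield, standoff}
7. bezel@(2, 0) [-y clear] — {bezel, fan, heatsink, pcb, retainer, shield, standoff}
8. duct@(2, -1) [-x clear] — {bezel, duct, fan, heatsink, pcb, retainer, shield, standoff}
9. backplane@(0, 0) [-x clear] — {backplane, bezel, duct, fan, heatsink, pcb, retainer, shield, standoff}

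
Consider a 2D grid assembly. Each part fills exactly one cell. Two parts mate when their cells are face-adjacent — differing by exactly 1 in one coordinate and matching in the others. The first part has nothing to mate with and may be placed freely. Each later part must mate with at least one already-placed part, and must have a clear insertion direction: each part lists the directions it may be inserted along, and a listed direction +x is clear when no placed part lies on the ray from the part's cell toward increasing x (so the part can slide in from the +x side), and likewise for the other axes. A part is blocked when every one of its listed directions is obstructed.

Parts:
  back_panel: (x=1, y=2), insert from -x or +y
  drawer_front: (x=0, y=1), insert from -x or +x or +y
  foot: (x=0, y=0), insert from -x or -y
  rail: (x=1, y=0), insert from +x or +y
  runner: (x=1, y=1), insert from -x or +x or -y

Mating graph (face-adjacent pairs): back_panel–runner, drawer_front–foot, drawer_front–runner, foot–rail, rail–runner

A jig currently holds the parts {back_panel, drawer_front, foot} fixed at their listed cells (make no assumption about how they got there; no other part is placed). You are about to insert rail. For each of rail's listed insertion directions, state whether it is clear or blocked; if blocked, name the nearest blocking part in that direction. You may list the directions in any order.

+x: clear; +y: blocked by back_panel

+x: ray from rail(1, 0) has no placed part ⇒ clear
+y: nearest on ray is back_panel@(1, 2) ⇒ blocked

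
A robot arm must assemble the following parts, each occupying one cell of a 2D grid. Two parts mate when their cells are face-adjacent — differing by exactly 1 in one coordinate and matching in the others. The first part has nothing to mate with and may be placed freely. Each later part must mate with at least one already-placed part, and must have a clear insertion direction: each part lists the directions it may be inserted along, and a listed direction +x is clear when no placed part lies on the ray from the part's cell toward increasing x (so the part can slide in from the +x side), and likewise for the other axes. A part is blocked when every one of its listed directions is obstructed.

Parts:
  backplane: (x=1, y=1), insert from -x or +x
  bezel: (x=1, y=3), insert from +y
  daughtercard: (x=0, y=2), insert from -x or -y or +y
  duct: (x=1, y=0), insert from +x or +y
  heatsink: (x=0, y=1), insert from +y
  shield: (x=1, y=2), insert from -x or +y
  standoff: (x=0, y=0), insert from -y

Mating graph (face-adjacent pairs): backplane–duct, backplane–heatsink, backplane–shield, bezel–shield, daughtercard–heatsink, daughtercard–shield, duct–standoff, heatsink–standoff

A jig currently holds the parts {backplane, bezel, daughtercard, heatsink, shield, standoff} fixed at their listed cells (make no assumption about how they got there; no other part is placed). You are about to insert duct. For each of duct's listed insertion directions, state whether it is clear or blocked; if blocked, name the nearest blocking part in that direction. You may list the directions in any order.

+x: clear; +y: blocked by backplane

+x: ray from duct(1, 0) has no placed part ⇒ clear
+y: nearest on ray is backplane@(1, 1) ⇒ blocked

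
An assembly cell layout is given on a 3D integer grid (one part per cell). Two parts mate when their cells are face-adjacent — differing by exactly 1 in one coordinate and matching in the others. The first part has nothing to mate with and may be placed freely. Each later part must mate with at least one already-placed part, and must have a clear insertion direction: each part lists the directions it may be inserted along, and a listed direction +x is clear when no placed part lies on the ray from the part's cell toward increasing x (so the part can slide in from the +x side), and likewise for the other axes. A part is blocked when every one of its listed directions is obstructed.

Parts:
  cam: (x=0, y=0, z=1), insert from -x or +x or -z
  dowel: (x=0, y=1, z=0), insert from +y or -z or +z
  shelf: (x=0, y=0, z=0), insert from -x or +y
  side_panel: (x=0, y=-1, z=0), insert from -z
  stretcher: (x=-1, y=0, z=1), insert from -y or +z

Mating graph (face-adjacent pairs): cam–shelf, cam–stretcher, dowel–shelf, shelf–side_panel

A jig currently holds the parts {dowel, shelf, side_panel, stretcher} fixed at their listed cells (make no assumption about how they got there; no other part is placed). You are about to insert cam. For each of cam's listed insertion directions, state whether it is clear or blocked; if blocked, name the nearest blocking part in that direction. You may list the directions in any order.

-x: nearest on ray is stretcher@(-1, 0, 1) ⇒ blocked
+x: ray from cam(0, 0, 1) has no placed part ⇒ clear
-z: nearest on ray is shelf@(0, 0, 0) ⇒ blocked

+x: clear; -x: blocked by stretcher; -z: blocked by shelf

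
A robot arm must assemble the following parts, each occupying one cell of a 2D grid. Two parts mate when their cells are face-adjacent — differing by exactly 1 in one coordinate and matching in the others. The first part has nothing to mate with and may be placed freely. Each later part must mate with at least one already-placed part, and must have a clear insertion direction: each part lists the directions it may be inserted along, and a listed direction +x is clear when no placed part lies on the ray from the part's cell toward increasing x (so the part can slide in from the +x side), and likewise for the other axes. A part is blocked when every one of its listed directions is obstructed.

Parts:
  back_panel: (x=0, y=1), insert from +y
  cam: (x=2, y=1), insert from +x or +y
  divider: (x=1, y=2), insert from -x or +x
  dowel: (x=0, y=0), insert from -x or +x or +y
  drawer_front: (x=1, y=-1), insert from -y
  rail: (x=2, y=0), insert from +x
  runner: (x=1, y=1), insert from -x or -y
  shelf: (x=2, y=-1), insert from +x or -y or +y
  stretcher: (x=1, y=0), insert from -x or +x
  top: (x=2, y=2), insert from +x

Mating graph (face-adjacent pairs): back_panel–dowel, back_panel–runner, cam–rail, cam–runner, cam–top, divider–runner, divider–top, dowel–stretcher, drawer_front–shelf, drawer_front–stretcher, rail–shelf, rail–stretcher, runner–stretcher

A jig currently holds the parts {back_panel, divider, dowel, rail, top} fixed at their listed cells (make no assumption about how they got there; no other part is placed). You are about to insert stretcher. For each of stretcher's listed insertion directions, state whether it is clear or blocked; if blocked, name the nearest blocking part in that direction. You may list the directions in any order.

+x: blocked by rail; -x: blocked by dowel

-x: nearest on ray is dowel@(0, 0) ⇒ blocked
+x: nearest on ray is rail@(2, 0) ⇒ blocked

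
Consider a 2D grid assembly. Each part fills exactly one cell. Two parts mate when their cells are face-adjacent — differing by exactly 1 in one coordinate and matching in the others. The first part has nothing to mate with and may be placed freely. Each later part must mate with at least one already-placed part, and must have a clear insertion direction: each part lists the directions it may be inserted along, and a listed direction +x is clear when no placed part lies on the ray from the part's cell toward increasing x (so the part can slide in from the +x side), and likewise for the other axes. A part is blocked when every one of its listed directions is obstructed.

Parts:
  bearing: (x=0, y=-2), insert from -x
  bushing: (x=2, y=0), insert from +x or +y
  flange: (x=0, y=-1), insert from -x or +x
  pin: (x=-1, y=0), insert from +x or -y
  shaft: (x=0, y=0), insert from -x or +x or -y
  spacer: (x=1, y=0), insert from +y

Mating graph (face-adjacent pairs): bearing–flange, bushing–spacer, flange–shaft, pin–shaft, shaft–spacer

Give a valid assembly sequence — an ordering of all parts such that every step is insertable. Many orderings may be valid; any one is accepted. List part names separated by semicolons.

spacer; shaft; bushing; pin; flange; bearing

1. spacer@(1, 0) [+y clear] — {spacer}
2. shaft@(0, 0) [-x clear] — {shaft, spacer}
3. bushing@(2, 0) [+x clear] — {bushing, shaft, spacer}
4. pin@(-1, 0) [-y clear] — {bushing, pin, shaft, spacer}
5. flange@(0, -1) [-x clear] — {bushing, flange, pin, shaft, spacer}
6. bearing@(0, -2) [-x clear] — {bearing, bushing, flange, pin, shaft, spacer}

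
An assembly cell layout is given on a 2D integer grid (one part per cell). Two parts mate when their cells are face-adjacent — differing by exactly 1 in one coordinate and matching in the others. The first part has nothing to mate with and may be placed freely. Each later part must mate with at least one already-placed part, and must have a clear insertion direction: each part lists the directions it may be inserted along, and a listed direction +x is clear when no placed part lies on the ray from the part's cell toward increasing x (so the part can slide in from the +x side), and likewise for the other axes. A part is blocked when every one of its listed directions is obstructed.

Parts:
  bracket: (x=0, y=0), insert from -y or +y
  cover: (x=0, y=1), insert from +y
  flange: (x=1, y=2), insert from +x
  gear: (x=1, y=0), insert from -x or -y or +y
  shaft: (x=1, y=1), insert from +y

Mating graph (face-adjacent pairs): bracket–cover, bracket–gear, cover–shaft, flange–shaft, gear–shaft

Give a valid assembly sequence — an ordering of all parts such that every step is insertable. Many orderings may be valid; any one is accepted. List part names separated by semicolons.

1. gear@(1, 0) [-x clear] — {gear}
2. bracket@(0, 0) [-y clear] — {bracket, gear}
3. cover@(0, 1) [+y clear] — {bracket, cover, gear}
4. shaft@(1, 1) [+y clear] — {bracket, cover, gear, shaft}
5. flange@(1, 2) [+x clear] — {bracket, cover, flange, gear, shaft}

gear; bracket; cover; shaft; flange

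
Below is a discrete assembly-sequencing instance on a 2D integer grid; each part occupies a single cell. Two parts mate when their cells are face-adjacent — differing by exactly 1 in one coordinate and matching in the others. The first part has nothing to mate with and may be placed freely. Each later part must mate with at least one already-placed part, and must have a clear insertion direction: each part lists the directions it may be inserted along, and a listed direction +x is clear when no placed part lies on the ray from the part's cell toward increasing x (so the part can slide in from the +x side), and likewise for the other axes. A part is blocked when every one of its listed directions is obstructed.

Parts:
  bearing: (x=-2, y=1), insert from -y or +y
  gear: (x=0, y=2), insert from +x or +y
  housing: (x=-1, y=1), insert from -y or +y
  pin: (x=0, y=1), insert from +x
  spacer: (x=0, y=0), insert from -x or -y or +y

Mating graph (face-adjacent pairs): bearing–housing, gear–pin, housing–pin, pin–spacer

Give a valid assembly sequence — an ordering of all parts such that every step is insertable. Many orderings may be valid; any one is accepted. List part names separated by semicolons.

bearing; housing; pin; gear; spacer

1. bearing@(-2, 1) [-y clear] — {bearing}
2. housing@(-1, 1) [-y clear] — {bearing, housing}
3. pin@(0, 1) [+x clear] — {bearing, housing, pin}
4. gear@(0, 2) [+x clear] — {bearing, gear, housing, pin}
5. spacer@(0, 0) [-x clear] — {bearing, gear, housing, pin, spacer}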